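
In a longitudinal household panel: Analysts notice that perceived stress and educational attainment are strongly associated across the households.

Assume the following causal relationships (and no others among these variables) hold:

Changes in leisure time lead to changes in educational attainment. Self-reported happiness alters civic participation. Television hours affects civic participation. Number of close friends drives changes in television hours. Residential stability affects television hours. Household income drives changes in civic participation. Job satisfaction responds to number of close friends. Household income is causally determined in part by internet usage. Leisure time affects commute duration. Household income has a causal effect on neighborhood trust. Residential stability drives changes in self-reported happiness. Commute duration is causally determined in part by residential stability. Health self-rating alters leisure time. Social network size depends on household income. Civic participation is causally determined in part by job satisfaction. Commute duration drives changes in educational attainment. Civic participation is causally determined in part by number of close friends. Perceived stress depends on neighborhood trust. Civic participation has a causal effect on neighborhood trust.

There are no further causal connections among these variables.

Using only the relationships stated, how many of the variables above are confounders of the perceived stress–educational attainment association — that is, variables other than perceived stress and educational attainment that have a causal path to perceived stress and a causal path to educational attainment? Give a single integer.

The common causes are: residential stability (to perceived stress via residential stability → self-reported happiness → civic participation → neighborhood trust → perceived stress; to educational attainment via residential stability → commute duration → educational attainment).
Every other variable lacks a causal path to at least one of perceived stress and educational attainment.

1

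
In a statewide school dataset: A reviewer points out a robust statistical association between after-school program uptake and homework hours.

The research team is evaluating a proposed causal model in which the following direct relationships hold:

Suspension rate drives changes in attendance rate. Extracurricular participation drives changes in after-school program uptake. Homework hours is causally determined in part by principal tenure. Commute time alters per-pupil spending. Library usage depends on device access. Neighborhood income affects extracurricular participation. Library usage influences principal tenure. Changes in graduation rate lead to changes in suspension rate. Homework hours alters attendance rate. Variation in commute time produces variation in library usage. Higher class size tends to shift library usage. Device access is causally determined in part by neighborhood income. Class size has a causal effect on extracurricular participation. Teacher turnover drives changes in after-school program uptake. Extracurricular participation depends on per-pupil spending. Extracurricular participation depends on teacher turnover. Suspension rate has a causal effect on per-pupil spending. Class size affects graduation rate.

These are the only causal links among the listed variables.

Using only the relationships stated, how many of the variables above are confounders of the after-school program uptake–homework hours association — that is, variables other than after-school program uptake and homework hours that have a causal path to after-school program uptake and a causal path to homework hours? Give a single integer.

The common causes are: class size (to after-school program uptake via class size → extracurricular participation → after-school program uptake; to homework hours via class size → library usage → principal tenure → homework hours); commute time (to after-school program uptake via commute time → per-pupil spending → extracurricular participation → after-school program uptake; to homework hours via commute time → library usage → principal tenure → homework hours); neighborhood income (to after-school program uptake via neighborhood income → extracurricular participation → after-school program uptake; to homework hours via neighborhood income → device access → library usage → principal tenure → homework hours).
Every other variable lacks a causal path to at least one of after-school program uptake and homework hours.

3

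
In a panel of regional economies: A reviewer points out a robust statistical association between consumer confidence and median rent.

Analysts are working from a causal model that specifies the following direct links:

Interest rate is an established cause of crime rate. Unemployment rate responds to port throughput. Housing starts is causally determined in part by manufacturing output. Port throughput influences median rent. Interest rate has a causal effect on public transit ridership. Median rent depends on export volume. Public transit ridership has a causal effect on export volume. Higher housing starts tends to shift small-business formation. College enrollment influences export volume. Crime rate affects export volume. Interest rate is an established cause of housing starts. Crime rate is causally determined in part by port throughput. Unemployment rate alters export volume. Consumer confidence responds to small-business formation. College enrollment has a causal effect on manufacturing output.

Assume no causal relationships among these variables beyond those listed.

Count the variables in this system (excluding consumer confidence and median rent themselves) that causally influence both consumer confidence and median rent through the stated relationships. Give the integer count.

2

The common causes are: college enrollment (to consumer confidence via college enrollment → manufacturing output → housing starts → small-business formation → consumer confidence; to median rent via college enrollment → export volume → median rent); interest rate (to consumer confidence via interest rate → housing starts → small-business formation → consumer confidence; to median rent via interest rate → crime rate → export volume → median rent).
Every other variable lacks a causal path to at least one of consumer confidence and median rent.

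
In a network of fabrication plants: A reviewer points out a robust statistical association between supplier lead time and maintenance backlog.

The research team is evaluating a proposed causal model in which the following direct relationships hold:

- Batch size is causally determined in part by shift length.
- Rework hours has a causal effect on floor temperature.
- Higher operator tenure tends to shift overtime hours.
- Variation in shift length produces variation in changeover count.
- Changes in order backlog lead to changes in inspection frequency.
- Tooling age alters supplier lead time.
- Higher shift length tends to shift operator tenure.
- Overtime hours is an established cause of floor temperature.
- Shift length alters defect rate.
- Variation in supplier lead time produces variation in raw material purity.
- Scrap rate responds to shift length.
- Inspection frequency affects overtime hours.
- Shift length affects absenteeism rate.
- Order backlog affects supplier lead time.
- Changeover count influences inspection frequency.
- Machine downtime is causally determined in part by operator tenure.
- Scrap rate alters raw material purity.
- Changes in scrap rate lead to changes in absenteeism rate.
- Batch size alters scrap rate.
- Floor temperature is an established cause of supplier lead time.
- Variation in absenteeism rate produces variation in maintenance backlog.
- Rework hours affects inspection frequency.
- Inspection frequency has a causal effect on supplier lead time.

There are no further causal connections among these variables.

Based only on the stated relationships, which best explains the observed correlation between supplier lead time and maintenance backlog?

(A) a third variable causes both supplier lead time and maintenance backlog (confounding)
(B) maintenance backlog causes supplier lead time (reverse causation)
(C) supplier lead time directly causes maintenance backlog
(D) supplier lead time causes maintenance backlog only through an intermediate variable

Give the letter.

Shift length causes supplier lead time (shift length → changeover count → inspection frequency → supplier lead time) and maintenance backlog (shift length → absenteeism rate → maintenance backlog) — a common cause creating the correlation.
There is no stated path from supplier lead time to maintenance backlog or from maintenance backlog to supplier lead time, so neither direct nor reverse causation applies.

A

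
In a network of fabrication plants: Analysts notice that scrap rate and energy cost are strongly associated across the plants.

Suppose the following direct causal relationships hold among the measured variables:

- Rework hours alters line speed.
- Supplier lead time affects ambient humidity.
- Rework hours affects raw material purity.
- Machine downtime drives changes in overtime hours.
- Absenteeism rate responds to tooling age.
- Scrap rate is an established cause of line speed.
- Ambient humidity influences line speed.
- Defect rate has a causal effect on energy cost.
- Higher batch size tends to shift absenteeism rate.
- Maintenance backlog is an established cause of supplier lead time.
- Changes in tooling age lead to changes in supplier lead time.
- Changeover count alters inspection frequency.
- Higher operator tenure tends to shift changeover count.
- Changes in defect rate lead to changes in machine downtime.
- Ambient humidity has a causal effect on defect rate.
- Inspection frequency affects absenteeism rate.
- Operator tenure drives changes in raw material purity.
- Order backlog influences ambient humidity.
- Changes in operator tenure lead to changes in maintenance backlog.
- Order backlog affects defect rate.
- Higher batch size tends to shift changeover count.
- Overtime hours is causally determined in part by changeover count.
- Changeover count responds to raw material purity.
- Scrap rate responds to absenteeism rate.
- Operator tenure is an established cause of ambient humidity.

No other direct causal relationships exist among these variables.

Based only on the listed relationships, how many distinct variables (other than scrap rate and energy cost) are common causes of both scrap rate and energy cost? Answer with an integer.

2

The common causes are: operator tenure (to scrap rate via operator tenure → changeover count → inspection frequency → absenteeism rate → scrap rate; to energy cost via operator tenure → ambient humidity → defect rate → energy cost); tooling age (to scrap rate via tooling age → absenteeism rate → scrap rate; to energy cost via tooling age → supplier lead time → ambient humidity → defect rate → energy cost).
Every other variable lacks a causal path to at least one of scrap rate and energy cost.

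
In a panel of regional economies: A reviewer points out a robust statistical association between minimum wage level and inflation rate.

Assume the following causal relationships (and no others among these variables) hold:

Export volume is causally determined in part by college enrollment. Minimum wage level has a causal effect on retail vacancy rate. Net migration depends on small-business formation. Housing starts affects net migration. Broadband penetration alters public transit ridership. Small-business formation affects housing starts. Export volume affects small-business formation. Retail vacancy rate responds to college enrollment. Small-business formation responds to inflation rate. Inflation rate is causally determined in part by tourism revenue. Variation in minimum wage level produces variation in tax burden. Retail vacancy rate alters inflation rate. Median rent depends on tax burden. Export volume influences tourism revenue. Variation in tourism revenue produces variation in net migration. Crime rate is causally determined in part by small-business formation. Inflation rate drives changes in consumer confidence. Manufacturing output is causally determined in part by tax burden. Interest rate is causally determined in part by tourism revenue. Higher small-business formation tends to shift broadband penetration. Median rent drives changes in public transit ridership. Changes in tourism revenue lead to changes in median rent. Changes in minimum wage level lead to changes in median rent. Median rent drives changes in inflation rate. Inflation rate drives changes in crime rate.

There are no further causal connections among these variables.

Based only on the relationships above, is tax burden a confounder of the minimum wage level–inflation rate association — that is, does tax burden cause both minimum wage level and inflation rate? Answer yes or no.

Tax burden has no stated causal path to minimum wage level. A confounder must cause both variables, so tax burden does not qualify.

no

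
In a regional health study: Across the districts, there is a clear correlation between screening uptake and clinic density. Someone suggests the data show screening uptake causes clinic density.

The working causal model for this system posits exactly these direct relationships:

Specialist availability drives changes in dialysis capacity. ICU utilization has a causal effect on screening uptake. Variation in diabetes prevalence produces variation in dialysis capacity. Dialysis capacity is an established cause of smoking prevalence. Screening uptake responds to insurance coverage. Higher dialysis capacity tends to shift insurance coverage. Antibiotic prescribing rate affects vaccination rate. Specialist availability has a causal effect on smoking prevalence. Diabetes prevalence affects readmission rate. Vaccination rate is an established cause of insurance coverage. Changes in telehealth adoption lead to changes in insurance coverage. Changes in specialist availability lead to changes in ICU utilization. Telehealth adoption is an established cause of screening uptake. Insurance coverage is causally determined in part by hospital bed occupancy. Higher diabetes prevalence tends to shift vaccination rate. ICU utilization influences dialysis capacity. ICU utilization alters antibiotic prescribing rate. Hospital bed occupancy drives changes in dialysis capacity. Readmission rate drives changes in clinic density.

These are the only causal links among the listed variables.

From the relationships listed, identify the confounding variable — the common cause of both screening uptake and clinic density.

diabetes prevalence

Diabetes prevalence has a causal path to screening uptake (diabetes prevalence → dialysis capacity → insurance coverage → screening uptake) and a separate causal path to clinic density (diabetes prevalence → readmission rate → clinic density), so it is a common cause of both.
No stated relationship gives screening uptake a causal route to clinic density, so the correlation is explained by the shared upstream cause rather than a direct effect.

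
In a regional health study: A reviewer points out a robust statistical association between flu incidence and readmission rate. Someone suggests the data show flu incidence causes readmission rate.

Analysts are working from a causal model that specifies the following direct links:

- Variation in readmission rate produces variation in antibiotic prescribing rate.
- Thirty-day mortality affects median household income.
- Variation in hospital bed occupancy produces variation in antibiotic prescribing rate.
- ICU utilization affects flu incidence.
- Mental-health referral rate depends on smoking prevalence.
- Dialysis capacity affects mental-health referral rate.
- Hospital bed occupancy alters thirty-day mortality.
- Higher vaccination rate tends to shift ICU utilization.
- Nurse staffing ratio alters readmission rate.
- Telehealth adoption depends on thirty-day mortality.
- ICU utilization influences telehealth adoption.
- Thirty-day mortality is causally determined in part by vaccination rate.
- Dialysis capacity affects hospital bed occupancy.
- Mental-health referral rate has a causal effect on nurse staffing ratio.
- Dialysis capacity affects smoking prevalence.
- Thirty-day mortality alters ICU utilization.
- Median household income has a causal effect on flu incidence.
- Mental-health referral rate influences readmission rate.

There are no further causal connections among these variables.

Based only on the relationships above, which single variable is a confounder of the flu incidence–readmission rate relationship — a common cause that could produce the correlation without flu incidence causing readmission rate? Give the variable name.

dialysis capacity

Dialysis capacity has a causal path to flu incidence (dialysis capacity → hospital bed occupancy → thirty-day mortality → ICU utilization → flu incidence) and a separate causal path to readmission rate (dialysis capacity → mental-health referral rate → readmission rate), so it is a common cause of both.
No stated relationship gives flu incidence a causal route to readmission rate, so the correlation is explained by the shared upstream cause rather than a direct effect.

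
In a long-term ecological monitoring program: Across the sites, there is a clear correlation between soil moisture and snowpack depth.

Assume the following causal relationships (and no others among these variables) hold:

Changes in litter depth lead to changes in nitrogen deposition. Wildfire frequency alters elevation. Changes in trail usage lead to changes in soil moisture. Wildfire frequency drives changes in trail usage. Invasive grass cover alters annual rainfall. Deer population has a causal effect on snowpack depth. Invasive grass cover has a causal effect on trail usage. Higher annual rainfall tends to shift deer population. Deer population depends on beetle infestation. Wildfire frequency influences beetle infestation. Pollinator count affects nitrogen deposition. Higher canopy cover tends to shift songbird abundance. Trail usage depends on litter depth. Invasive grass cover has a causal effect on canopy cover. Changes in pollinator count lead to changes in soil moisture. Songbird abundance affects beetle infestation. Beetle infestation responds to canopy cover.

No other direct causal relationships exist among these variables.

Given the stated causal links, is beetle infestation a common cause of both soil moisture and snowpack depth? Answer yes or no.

Beetle infestation has no stated causal path to soil moisture. A confounder must cause both variables, so beetle infestation does not qualify.

no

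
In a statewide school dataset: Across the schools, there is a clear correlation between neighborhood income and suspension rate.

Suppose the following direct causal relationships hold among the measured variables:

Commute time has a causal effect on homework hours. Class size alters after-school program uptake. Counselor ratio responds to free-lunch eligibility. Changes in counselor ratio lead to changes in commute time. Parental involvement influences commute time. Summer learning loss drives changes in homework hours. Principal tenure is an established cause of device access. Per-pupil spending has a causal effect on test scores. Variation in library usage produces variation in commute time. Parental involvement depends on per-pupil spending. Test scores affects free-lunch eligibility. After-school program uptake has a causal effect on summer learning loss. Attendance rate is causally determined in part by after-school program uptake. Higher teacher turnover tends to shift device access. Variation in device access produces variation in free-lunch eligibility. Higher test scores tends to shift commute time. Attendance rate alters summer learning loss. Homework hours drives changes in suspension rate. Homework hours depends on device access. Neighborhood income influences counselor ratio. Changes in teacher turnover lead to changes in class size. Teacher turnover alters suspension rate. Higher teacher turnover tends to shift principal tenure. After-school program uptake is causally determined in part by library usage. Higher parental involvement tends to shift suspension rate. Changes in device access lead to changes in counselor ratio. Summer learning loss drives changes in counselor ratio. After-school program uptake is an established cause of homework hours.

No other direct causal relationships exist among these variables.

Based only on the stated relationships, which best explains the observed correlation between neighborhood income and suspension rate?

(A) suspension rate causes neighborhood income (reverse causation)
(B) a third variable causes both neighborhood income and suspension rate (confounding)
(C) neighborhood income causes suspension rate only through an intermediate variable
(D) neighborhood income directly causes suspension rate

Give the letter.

C

Neighborhood income reaches suspension rate through neighborhood income → counselor ratio → commute time → homework hours → suspension rate — an indirect causal chain with no direct neighborhood income → suspension rate link. No variable causes both neighborhood income and suspension rate, so confounding is ruled out; the effect is mediated.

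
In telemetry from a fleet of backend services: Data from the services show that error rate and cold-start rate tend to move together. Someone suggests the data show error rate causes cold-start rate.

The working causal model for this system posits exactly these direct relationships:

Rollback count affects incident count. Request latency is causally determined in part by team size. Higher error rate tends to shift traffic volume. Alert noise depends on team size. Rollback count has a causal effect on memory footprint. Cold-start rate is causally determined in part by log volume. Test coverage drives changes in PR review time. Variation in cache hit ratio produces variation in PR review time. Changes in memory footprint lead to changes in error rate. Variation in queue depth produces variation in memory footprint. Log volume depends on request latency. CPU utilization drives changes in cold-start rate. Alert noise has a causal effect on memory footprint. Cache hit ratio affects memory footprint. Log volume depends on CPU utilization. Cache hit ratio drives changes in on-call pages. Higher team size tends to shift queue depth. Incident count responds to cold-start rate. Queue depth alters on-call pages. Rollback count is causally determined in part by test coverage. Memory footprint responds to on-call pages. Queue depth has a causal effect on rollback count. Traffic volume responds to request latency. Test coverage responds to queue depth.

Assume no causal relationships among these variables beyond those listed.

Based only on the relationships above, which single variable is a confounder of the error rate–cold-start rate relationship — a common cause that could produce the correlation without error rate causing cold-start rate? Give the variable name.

team size

Team size has a causal path to error rate (team size → alert noise → memory footprint → error rate) and a separate causal path to cold-start rate (team size → request latency → log volume → cold-start rate), so it is a common cause of both.
No stated relationship gives error rate a causal route to cold-start rate, so the correlation is explained by the shared upstream cause rather than a direct effect.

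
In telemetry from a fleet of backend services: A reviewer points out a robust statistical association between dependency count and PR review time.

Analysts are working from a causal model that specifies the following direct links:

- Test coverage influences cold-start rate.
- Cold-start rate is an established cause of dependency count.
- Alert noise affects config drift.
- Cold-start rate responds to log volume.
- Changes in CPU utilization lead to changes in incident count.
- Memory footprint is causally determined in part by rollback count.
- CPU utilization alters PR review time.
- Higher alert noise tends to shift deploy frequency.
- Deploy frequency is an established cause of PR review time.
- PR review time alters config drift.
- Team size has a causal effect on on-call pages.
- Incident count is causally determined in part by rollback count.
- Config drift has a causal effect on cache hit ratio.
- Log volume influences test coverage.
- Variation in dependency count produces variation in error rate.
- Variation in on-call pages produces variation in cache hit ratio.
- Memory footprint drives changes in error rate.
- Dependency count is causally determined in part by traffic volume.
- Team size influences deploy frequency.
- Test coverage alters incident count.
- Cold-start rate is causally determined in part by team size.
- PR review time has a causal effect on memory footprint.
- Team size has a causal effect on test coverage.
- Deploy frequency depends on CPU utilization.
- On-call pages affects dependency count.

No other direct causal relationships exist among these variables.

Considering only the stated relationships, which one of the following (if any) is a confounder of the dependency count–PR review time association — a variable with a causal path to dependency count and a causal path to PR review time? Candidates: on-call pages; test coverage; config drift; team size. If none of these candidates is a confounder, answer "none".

team size

Team size causes dependency count (team size → cold-start rate → dependency count) and also causes PR review time (team size → deploy frequency → PR review time); it is a common cause of both.
Each of the other candidates lacks a causal path to at least one of dependency count and PR review time, so they do not confound the relationship.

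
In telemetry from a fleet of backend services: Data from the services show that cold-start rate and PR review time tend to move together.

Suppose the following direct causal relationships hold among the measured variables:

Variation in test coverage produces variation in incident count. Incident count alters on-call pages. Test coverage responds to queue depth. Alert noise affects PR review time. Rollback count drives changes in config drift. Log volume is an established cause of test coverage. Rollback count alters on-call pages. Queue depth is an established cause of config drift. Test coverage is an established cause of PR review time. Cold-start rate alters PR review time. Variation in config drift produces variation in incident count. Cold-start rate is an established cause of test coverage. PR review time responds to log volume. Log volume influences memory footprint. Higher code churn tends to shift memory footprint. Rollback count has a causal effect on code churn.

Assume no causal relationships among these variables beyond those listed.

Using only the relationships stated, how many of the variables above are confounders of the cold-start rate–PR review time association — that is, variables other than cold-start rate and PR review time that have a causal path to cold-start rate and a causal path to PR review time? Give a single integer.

0

No listed variable has a causal path to both cold-start rate and PR review time, so there are no common causes.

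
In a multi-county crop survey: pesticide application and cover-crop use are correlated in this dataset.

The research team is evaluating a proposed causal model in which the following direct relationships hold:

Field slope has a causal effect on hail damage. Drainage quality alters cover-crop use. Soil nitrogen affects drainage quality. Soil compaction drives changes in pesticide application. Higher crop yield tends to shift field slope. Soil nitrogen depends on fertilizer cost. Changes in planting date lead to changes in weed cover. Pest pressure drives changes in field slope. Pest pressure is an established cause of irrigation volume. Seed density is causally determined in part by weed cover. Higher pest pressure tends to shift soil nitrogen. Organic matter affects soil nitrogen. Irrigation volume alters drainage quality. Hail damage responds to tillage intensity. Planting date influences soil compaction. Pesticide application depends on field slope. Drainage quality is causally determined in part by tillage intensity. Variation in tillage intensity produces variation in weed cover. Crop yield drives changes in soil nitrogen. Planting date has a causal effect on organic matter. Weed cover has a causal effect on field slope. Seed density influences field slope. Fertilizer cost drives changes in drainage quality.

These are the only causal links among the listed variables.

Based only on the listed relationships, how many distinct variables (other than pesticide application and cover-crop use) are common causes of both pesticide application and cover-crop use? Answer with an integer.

4

The common causes are: crop yield (to pesticide application via crop yield → field slope → pesticide application; to cover-crop use via crop yield → soil nitrogen → drainage quality → cover-crop use); pest pressure (to pesticide application via pest pressure → field slope → pesticide application; to cover-crop use via pest pressure → soil nitrogen → drainage quality → cover-crop use); planting date (to pesticide application via planting date → soil compaction → pesticide application; to cover-crop use via planting date → organic matter → soil nitrogen → drainage quality → cover-crop use); tillage intensity (to pesticide application via tillage intensity → weed cover → field slope → pesticide application; to cover-crop use via tillage intensity → drainage quality → cover-crop use).
Every other variable lacks a causal path to at least one of pesticide application and cover-crop use.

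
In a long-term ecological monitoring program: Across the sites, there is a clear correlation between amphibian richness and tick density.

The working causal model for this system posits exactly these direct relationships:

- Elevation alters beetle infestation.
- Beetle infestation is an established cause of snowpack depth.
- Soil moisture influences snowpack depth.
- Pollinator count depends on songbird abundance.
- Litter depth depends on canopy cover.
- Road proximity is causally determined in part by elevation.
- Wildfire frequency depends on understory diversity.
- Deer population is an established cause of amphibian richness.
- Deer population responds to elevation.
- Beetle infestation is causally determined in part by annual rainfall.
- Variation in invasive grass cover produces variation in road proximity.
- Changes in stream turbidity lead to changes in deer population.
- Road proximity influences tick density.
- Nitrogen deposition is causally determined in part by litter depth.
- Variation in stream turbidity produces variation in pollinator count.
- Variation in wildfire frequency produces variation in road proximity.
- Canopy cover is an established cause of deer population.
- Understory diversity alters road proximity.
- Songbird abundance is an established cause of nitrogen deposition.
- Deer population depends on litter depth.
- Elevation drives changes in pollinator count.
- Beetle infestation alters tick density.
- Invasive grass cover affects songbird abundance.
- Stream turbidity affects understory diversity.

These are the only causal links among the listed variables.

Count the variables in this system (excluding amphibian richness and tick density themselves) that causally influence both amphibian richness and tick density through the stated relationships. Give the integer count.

2

The common causes are: elevation (to amphibian richness via elevation → deer population → amphibian richness; to tick density via elevation → road proximity → tick density); stream turbidity (to amphibian richness via stream turbidity → deer population → amphibian richness; to tick density via stream turbidity → understory diversity → road proximity → tick density).
Every other variable lacks a causal path to at least one of amphibian richness and tick density.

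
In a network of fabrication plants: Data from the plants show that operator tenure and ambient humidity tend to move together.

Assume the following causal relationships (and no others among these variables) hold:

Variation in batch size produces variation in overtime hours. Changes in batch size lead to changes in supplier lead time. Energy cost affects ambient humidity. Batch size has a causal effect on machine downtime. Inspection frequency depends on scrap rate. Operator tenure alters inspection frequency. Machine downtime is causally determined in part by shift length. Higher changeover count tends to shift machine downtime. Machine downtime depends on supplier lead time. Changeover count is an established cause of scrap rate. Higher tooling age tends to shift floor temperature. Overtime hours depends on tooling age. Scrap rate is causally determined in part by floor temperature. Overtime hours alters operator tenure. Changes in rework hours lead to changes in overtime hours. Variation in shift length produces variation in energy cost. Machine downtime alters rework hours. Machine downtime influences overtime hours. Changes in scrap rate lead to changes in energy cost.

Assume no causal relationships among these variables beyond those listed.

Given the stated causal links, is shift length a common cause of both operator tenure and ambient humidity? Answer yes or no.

yes

Shift length has a causal path to operator tenure (shift length → machine downtime → overtime hours → operator tenure) and to ambient humidity (shift length → energy cost → ambient humidity), so it is a common cause of both — a confounder.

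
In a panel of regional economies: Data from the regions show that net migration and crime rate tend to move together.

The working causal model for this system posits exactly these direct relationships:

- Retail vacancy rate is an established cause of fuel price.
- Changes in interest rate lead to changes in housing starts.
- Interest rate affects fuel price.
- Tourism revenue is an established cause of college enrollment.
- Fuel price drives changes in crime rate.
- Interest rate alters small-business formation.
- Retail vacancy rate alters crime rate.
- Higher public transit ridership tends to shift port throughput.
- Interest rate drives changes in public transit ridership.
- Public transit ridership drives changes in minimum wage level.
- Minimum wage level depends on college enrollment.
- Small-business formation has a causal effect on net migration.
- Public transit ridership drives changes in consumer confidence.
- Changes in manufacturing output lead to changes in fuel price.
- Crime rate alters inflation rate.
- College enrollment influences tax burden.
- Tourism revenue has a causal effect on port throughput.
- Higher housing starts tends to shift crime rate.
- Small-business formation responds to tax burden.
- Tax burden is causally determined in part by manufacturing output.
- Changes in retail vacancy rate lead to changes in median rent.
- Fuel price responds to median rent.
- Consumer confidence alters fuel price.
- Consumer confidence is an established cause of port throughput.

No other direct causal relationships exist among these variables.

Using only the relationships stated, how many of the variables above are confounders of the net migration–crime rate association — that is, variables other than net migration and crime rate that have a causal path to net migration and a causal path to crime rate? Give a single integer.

The common causes are: interest rate (to net migration via interest rate → small-business formation → net migration; to crime rate via interest rate → fuel price → crime rate); manufacturing output (to net migration via manufacturing output → tax burden → small-business formation → net migration; to crime rate via manufacturing output → fuel price → crime rate).
Every other variable lacks a causal path to at least one of net migration and crime rate.

2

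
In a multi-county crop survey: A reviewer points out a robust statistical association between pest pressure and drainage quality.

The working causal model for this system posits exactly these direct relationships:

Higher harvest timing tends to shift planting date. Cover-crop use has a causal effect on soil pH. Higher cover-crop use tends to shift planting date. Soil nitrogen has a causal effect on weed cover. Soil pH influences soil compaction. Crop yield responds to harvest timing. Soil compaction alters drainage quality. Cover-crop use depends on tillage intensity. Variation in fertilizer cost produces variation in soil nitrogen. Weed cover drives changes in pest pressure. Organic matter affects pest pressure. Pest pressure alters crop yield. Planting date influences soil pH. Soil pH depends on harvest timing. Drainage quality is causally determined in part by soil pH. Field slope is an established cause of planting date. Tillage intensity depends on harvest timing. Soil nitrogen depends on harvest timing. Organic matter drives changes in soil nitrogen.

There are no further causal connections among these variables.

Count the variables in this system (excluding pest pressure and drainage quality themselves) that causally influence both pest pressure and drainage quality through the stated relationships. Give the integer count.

1

The common causes are: harvest timing (to pest pressure via harvest timing → soil nitrogen → weed cover → pest pressure; to drainage quality via harvest timing → soil pH → drainage quality).
Every other variable lacks a causal path to at least one of pest pressure and drainage quality.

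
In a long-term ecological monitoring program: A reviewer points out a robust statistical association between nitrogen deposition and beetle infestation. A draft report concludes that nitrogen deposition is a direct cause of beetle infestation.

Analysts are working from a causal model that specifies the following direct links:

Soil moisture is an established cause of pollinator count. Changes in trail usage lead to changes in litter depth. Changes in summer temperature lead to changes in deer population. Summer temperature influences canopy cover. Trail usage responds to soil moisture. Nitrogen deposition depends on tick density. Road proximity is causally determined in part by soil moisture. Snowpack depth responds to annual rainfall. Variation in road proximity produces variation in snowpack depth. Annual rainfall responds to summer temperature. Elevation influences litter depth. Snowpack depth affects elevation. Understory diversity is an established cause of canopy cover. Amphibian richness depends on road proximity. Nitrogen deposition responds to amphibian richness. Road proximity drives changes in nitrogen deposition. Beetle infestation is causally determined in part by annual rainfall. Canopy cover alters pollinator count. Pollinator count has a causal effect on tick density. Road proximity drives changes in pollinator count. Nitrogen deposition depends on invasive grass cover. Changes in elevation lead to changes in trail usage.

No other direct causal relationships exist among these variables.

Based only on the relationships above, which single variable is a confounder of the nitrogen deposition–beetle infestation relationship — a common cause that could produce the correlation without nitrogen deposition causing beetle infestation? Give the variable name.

summer temperature

Summer temperature has a causal path to nitrogen deposition (summer temperature → canopy cover → pollinator count → tick density → nitrogen deposition) and a separate causal path to beetle infestation (summer temperature → annual rainfall → beetle infestation), so it is a common cause of both.
No stated relationship gives nitrogen deposition a causal route to beetle infestation, so the correlation is explained by the shared upstream cause rather than a direct effect.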